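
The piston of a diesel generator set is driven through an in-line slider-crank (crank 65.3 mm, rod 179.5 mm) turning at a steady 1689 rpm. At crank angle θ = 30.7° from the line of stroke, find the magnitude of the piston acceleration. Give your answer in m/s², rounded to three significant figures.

ω = 2π·1689/60 = 176.9 rad/s
x(θ) = r cosθ + √(L² − r² sin²θ); with ω constant, a = ω²·d²x/dθ².
d²x/dθ² = −r cosθ − r²(cos2θ)/√u − r⁴ sin²2θ/(4u^{3/2}),  u = L² − r² sin²θ = 0.0311088 m².
Substituting r = 0.0653 m, L = 0.1795 m, θ = 30.7°: d²x/dθ² = -0.06836 m.
a = ω²·d²x/dθ² = (176.9)²·(-0.06836) = -2138.5 m/s²;  |a| = 2138.5 m/s².

2140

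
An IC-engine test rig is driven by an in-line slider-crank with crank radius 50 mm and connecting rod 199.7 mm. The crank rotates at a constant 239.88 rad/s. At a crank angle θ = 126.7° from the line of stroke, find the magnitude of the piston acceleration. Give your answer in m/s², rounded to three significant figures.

ω = 239.9 rad/s
x(θ) = r cosθ + √(L² − r² sin²θ); with ω constant, a = ω²·d²x/dθ².
d²x/dθ² = −r cosθ − r²(cos2θ)/√u − r⁴ sin²2θ/(4u^{3/2}),  u = L² − r² sin²θ = 0.038273 m².
Substituting r = 0.05 m, L = 0.1997 m, θ = 126.7°: d²x/dθ² = +0.03334 m.
a = ω²·d²x/dθ² = (239.9)²·(+0.03334) = +1918.5 m/s²;  |a| = 1918.5 m/s².

1920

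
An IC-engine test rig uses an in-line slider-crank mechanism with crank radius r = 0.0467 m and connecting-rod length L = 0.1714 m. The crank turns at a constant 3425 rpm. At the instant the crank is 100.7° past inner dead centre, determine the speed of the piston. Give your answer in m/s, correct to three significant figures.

15.6

ω = 2π·3425/60 = 358.7 rad/s
For an in-line slider-crank, x = r cosθ + √(L² − r² sin²θ), so v = −rω sinθ·[1 + r cosθ/√(L² − r² sin²θ)].
With r = 0.0467 m, L = 0.1714 m, θ = 100.7°: √(L² − r² sin²θ) = 0.16514 m.
v = −0.0467·358.7·0.98261·[1 + 0.0467·-0.18567/0.16514] = -15.594 m/s.
|v| = 15.594 m/s.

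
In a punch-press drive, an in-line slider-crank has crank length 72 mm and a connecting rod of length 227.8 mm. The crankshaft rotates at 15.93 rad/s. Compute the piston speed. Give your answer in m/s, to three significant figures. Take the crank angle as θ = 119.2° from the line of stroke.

0.841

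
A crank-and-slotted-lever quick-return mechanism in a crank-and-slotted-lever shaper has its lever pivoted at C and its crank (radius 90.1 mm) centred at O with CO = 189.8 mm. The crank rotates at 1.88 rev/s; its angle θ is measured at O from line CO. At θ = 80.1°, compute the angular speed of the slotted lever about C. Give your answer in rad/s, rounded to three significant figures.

ω = 11.81 rad/s (from 1.88 rev/s).
Crank pin A relative to C: A = (d + r cosθ, r sinθ); lever angle φ = atan2(r sinθ, d + r cosθ).
Differentiating tanφ: φ̇ = rω(d cosθ + r)/(d² + r² + 2dr cosθ).
d² + r² + 2dr cosθ = |CA|² = 0.0500224 m²;  d cosθ + r = +0.12273 m.
|ω_lever| = |0.0901·11.81·+0.12273| / 0.0500224 = 2.6113 rad/s.

2.61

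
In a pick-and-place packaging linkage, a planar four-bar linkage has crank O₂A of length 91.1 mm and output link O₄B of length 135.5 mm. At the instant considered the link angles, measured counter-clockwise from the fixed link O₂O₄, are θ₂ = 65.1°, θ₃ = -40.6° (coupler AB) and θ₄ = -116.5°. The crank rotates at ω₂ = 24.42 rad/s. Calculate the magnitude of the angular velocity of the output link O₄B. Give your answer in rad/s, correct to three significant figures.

16.3

ω₂ = 24.42 rad/s
Differentiating the loop-closure r₂e^{iθ₂}+r₃e^{iθ₃}=r₁+r₄e^{iθ₄} gives r₂ω₂e^{iθ₂}+r₃ω₃e^{iθ₃}=r₄ω₄e^{iθ₄}.
Eliminating the other unknown: ω₄ = r₂ω₂ sin(θ₂−θ₃) / [r₄ sin(θ₄−θ₃)].
Numerator sine = +0.96269; denominator sine = -0.96987.
Result = 0.0911·24.42·(+0.96269) / (0.1355·(-0.96987)) = -16.297 rad/s; magnitude 16.297 rad/s.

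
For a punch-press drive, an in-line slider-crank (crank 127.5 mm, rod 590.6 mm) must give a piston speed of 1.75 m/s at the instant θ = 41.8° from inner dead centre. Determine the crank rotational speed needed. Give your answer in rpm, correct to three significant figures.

169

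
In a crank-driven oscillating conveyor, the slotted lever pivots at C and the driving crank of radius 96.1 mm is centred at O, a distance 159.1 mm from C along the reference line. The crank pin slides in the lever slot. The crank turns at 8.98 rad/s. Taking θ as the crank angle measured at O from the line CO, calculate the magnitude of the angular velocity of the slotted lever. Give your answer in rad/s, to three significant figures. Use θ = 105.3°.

ω = 8.98 rad/s
Crank pin A relative to C: A = (d + r cosθ, r sinθ); lever angle φ = atan2(r sinθ, d + r cosθ).
Differentiating tanφ: φ̇ = rω(d cosθ + r)/(d² + r² + 2dr cosθ).
d² + r² + 2dr cosθ = |CA|² = 0.026479 m²;  d cosθ + r = +0.054118 m.
|ω_lever| = |0.0961·8.98·+0.054118| / 0.026479 = 1.7638 rad/s.

1.76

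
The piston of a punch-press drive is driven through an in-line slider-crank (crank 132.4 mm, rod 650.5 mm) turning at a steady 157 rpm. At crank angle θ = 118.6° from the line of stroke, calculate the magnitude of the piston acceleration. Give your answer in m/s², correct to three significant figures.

ω = 2π·157/60 = 16.44 rad/s
x(θ) = r cosθ + √(L² − r² sin²θ); with ω constant, a = ω²·d²x/dθ².
d²x/dθ² = −r cosθ − r²(cos2θ)/√u − r⁴ sin²2θ/(4u^{3/2}),  u = L² − r² sin²θ = 0.409637 m².
Substituting r = 0.1324 m, L = 0.6505 m, θ = 118.6°: d²x/dθ² = +0.078009 m.
a = ω²·d²x/dθ² = (16.44)²·(+0.078009) = +21.086 m/s²;  |a| = 21.086 m/s².

21.1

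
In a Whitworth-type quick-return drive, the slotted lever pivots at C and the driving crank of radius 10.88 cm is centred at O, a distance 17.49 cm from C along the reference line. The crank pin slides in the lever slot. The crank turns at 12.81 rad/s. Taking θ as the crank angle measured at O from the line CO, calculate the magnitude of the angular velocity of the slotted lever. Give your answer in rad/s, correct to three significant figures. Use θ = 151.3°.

6.87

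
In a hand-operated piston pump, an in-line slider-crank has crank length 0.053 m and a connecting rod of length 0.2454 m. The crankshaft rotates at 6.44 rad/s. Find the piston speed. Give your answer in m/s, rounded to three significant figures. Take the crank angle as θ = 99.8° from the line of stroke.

ω = 6.44 rad/s
For an in-line slider-crank, x = r cosθ + √(L² − r² sin²θ), so v = −rω sinθ·[1 + r cosθ/√(L² − r² sin²θ)].
With r = 0.053 m, L = 0.2454 m, θ = 99.8°: √(L² − r² sin²θ) = 0.23978 m.
v = −0.053·6.44·0.98541·[1 + 0.053·-0.17021/0.23978] = -0.32369 m/s.
|v| = 0.32369 m/s.

0.324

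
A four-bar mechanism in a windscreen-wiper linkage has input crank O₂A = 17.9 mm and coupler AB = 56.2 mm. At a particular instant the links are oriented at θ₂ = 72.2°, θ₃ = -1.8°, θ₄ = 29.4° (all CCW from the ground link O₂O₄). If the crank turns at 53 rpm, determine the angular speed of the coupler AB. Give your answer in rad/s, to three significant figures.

2.32

ω₂ = 5.55 rad/s (from 53 rpm).
Differentiating the loop-closure r₂e^{iθ₂}+r₃e^{iθ₃}=r₁+r₄e^{iθ₄} gives r₂ω₂e^{iθ₂}+r₃ω₃e^{iθ₃}=r₄ω₄e^{iθ₄}.
Eliminating the other unknown: ω₃ = r₂ω₂ sin(θ₄−θ₂) / [r₃ sin(θ₃−θ₄)].
Numerator sine = -0.67944; denominator sine = -0.51803.
Result = 0.0179·5.55·(-0.67944) / (0.0562·(-0.51803)) = +2.3186 rad/s; magnitude 2.3186 rad/s.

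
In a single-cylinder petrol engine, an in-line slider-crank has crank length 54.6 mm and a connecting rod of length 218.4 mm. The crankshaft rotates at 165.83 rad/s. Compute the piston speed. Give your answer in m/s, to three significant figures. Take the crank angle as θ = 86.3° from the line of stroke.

9.19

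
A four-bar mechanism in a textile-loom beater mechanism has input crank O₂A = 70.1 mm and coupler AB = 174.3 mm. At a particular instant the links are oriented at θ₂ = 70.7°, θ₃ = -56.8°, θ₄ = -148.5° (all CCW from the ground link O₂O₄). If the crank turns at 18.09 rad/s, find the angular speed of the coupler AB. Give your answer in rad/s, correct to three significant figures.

4.60

ω₂ = 18.09 rad/s
Differentiating the loop-closure r₂e^{iθ₂}+r₃e^{iθ₃}=r₁+r₄e^{iθ₄} gives r₂ω₂e^{iθ₂}+r₃ω₃e^{iθ₃}=r₄ω₄e^{iθ₄}.
Eliminating the other unknown: ω₃ = r₂ω₂ sin(θ₄−θ₂) / [r₃ sin(θ₃−θ₄)].
Numerator sine = +0.63203; denominator sine = +0.99956.
Result = 0.0701·18.09·(+0.63203) / (0.1743·(+0.99956)) = +4.6003 rad/s; magnitude 4.6003 rad/s.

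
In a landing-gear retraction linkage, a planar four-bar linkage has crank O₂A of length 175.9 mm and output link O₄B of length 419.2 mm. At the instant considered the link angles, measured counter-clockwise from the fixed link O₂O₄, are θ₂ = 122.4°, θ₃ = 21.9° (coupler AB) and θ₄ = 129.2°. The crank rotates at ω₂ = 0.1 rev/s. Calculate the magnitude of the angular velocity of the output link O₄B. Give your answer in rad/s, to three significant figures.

0.272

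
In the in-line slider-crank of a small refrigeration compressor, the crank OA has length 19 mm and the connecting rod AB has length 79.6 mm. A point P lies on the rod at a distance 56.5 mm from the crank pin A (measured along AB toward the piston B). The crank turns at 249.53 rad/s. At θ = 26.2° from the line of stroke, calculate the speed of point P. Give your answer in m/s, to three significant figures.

ω = 249.5 rad/s.  Crank-pin speed |V_A| = rω = 4.7411 m/s, perpendicular to OA.
Rod angle: sinφ = −(r/L) sinθ ⇒ φ = -6.049°; ω_rod = −rω cosθ/√(L²−r²sin²θ) = -53.741 rad/s.
V_P = V_A + ω_rod × AP, with AP = 0.0565 m along the rod.
Components: V_Px = −rω sinθ − a·ω_rod·sinφ = -2.4132 m/s;  V_Py = rω cosθ + a·ω_rod·cosφ = +1.2345 m/s.
|V_P| = √(V_Px² + V_Py²) = 2.7106 m/s.

2.71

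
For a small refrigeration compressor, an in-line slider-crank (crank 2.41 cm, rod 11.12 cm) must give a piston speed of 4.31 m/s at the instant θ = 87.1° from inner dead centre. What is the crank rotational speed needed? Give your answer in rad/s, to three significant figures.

177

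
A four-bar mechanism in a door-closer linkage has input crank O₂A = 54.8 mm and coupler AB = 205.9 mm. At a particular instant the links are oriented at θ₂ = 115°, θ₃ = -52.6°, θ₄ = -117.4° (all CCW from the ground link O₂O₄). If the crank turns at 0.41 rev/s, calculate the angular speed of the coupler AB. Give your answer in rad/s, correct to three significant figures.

0.600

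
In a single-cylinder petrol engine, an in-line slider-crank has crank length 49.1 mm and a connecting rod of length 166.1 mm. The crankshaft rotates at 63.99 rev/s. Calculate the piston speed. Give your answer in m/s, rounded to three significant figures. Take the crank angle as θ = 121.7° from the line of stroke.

14.1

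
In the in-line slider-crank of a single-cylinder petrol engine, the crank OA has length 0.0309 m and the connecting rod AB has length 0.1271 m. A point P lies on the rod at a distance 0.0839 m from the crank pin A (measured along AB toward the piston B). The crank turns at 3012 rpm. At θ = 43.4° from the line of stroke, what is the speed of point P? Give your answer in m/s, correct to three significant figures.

7.87

ω = 315.4 rad/s.  Crank-pin speed |V_A| = rω = 9.7464 m/s, perpendicular to OA.
Rod angle: sinφ = −(r/L) sinθ ⇒ φ = -9.616°; ω_rod = −rω cosθ/√(L²−r²sin²θ) = -56.51 rad/s.
V_P = V_A + ω_rod × AP, with AP = 0.0839 m along the rod.
Components: V_Px = −rω sinθ − a·ω_rod·sinφ = -7.4886 m/s;  V_Py = rω cosθ + a·ω_rod·cosφ = +2.4069 m/s.
|V_P| = √(V_Px² + V_Py²) = 7.8659 m/s.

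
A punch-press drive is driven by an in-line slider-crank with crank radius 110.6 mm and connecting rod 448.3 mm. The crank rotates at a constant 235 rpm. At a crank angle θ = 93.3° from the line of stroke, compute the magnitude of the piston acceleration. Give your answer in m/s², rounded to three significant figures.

20.8

ω = 2π·235/60 = 24.61 rad/s
x(θ) = r cosθ + √(L² − r² sin²θ); with ω constant, a = ω²·d²x/dθ².
d²x/dθ² = −r cosθ − r²(cos2θ)/√u − r⁴ sin²2θ/(4u^{3/2}),  u = L² − r² sin²θ = 0.188781 m².
Substituting r = 0.1106 m, L = 0.4483 m, θ = 93.3°: d²x/dθ² = +0.034327 m.
a = ω²·d²x/dθ² = (24.61)²·(+0.034327) = +20.789 m/s²;  |a| = 20.789 m/s².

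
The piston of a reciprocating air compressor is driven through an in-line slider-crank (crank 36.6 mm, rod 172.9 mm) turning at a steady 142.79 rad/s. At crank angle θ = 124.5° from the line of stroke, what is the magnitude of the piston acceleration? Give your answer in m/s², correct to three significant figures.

ω = 142.8 rad/s
x(θ) = r cosθ + √(L² − r² sin²θ); with ω constant, a = ω²·d²x/dθ².
d²x/dθ² = −r cosθ − r²(cos2θ)/√u − r⁴ sin²2θ/(4u^{3/2}),  u = L² − r² sin²θ = 0.0289846 m².
Substituting r = 0.0366 m, L = 0.1729 m, θ = 124.5°: d²x/dθ² = +0.023471 m.
a = ω²·d²x/dθ² = (142.8)²·(+0.023471) = +478.55 m/s²;  |a| = 478.55 m/s².

479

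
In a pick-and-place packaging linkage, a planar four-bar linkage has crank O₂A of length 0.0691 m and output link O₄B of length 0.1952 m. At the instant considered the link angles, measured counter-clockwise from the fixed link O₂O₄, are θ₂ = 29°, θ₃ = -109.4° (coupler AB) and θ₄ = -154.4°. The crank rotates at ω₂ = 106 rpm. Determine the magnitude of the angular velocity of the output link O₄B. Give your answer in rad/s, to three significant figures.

ω₂ = 11.1 rad/s (from 106 rpm).
Differentiating the loop-closure r₂e^{iθ₂}+r₃e^{iθ₃}=r₁+r₄e^{iθ₄} gives r₂ω₂e^{iθ₂}+r₃ω₃e^{iθ₃}=r₄ω₄e^{iθ₄}.
Eliminating the other unknown: ω₄ = r₂ω₂ sin(θ₂−θ₃) / [r₄ sin(θ₄−θ₃)].
Numerator sine = +0.66393; denominator sine = -0.70711.
Result = 0.0691·11.1·(+0.66393) / (0.1952·(-0.70711)) = -3.6895 rad/s; magnitude 3.6895 rad/s.

3.69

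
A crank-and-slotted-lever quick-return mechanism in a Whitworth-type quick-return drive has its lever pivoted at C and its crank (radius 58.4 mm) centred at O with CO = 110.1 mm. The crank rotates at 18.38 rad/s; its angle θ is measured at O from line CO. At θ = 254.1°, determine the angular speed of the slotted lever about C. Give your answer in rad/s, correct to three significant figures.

ω = 18.38 rad/s
Crank pin A relative to C: A = (d + r cosθ, r sinθ); lever angle φ = atan2(r sinθ, d + r cosθ).
Differentiating tanφ: φ̇ = rω(d cosθ + r)/(d² + r² + 2dr cosθ).
d² + r² + 2dr cosθ = |CA|² = 0.0120095 m²;  d cosθ + r = +0.028237 m.
|ω_lever| = |0.0584·18.38·+0.028237| / 0.0120095 = 2.5238 rad/s.

2.52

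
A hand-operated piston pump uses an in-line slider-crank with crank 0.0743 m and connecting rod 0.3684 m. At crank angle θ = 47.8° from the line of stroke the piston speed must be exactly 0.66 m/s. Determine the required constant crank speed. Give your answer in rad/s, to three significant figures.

10.5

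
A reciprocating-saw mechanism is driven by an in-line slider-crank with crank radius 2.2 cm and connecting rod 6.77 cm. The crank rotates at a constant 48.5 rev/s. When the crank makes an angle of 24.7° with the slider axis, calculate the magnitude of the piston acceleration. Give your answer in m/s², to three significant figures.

2300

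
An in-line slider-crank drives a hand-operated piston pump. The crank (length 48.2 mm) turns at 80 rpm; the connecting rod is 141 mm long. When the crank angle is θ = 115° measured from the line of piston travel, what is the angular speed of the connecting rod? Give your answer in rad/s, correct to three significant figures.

ω = 8.378 rad/s (converted from 80 rpm).
The rod makes angle φ with the slider axis where L sinφ = r sinθ; differentiating, L cosφ·φ̇ = r ω cosθ.
L cosφ = √(L² − r² sin²θ) = 0.13406 m.
|ω_rod| = r ω |cosθ| / √(L² − r² sin²θ) = 0.0482·8.378·0.42262/0.13406 = 1.2729 rad/s.

1.27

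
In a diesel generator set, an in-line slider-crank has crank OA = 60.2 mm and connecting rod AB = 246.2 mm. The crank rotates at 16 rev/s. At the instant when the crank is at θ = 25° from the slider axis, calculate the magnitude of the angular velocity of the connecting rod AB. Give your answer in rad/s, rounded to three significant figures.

ω = 100.5 rad/s (converted from 16 rev/s).
The rod makes angle φ with the slider axis where L sinφ = r sinθ; differentiating, L cosφ·φ̇ = r ω cosθ.
L cosφ = √(L² − r² sin²θ) = 0.24488 m.
|ω_rod| = r ω |cosθ| / √(L² − r² sin²θ) = 0.0602·100.5·0.90631/0.24488 = 22.398 rad/s.

22.4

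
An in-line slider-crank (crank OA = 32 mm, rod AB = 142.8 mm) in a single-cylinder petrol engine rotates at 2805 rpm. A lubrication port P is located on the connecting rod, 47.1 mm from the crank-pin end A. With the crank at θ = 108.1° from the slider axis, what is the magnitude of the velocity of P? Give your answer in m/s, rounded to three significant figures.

ω = 293.7 rad/s.  Crank-pin speed |V_A| = rω = 9.3996 m/s, perpendicular to OA.
Rod angle: sinφ = −(r/L) sinθ ⇒ φ = -12.298°; ω_rod = −rω cosθ/√(L²−r²sin²θ) = +20.93 rad/s.
V_P = V_A + ω_rod × AP, with AP = 0.0471 m along the rod.
Components: V_Px = −rω sinθ − a·ω_rod·sinφ = -8.7245 m/s;  V_Py = rω cosθ + a·ω_rod·cosφ = -1.9571 m/s.
|V_P| = √(V_Px² + V_Py²) = 8.9413 m/s.

8.94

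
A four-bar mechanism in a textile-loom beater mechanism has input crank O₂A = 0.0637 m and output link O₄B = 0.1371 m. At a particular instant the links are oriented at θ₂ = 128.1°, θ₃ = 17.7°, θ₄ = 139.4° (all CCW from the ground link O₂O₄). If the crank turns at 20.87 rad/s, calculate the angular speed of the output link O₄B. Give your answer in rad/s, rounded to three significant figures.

10.7

ω₂ = 20.87 rad/s
Differentiating the loop-closure r₂e^{iθ₂}+r₃e^{iθ₃}=r₁+r₄e^{iθ₄} gives r₂ω₂e^{iθ₂}+r₃ω₃e^{iθ₃}=r₄ω₄e^{iθ₄}.
Eliminating the other unknown: ω₄ = r₂ω₂ sin(θ₂−θ₃) / [r₄ sin(θ₄−θ₃)].
Numerator sine = +0.93728; denominator sine = +0.85081.
Result = 0.0637·20.87·(+0.93728) / (0.1371·(+0.85081)) = +10.682 rad/s; magnitude 10.682 rad/s.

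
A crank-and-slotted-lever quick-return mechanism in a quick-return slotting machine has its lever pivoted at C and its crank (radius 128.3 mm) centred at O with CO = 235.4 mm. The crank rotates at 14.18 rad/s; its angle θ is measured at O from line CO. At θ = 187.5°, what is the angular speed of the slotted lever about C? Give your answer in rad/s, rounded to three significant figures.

15.9

ω = 14.18 rad/s
Crank pin A relative to C: A = (d + r cosθ, r sinθ); lever angle φ = atan2(r sinθ, d + r cosθ).
Differentiating tanφ: φ̇ = rω(d cosθ + r)/(d² + r² + 2dr cosθ).
d² + r² + 2dr cosθ = |CA|² = 0.0119872 m²;  d cosθ + r = -0.10509 m.
|ω_lever| = |0.1283·14.18·-0.10509| / 0.0119872 = 15.949 rad/s.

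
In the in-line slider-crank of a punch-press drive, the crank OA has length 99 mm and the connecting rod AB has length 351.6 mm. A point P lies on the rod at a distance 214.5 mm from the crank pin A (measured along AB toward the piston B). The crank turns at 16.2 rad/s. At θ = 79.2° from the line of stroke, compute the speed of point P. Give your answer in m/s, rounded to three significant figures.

ω = 16.2 rad/s.  Crank-pin speed |V_A| = rω = 1.6038 m/s, perpendicular to OA.
Rod angle: sinφ = −(r/L) sinθ ⇒ φ = -16.056°; ω_rod = −rω cosθ/√(L²−r²sin²θ) = -0.88942 rad/s.
V_P = V_A + ω_rod × AP, with AP = 0.2145 m along the rod.
Components: V_Px = −rω sinθ − a·ω_rod·sinφ = -1.6282 m/s;  V_Py = rω cosθ + a·ω_rod·cosφ = +0.11718 m/s.
|V_P| = √(V_Px² + V_Py²) = 1.6324 m/s.

1.63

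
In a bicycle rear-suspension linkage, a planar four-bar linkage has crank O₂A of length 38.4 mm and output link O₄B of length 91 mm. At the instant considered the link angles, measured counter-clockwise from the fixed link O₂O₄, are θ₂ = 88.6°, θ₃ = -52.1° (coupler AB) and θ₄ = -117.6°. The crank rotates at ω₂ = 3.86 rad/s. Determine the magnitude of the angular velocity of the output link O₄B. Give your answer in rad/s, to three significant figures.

1.13

ω₂ = 3.86 rad/s
Differentiating the loop-closure r₂e^{iθ₂}+r₃e^{iθ₃}=r₁+r₄e^{iθ₄} gives r₂ω₂e^{iθ₂}+r₃ω₃e^{iθ₃}=r₄ω₄e^{iθ₄}.
Eliminating the other unknown: ω₄ = r₂ω₂ sin(θ₂−θ₃) / [r₄ sin(θ₄−θ₃)].
Numerator sine = +0.63338; denominator sine = -0.90996.
Result = 0.0384·3.86·(+0.63338) / (0.091·(-0.90996)) = -1.1338 rad/s; magnitude 1.1338 rad/s.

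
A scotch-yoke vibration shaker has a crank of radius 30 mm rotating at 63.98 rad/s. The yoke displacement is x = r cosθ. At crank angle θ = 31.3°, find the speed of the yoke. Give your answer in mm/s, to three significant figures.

ω = 63.98 rad/s
x = r cosθ ⇒ ẋ = −rω sinθ.
|v| = rω|sinθ| = 0.03·63.98·|sin 31.3°| = 0.99716 m/s = 997.16 mm/s.

997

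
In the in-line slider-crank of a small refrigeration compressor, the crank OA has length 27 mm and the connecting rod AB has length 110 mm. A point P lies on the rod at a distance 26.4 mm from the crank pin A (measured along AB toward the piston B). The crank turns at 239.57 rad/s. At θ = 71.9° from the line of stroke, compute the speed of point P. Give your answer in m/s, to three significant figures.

ω = 239.6 rad/s.  Crank-pin speed |V_A| = rω = 6.4684 m/s, perpendicular to OA.
Rod angle: sinφ = −(r/L) sinθ ⇒ φ = -13.492°; ω_rod = −rω cosθ/√(L²−r²sin²θ) = -18.787 rad/s.
V_P = V_A + ω_rod × AP, with AP = 0.0264 m along the rod.
Components: V_Px = −rω sinθ − a·ω_rod·sinφ = -6.264 m/s;  V_Py = rω cosθ + a·ω_rod·cosφ = +1.5273 m/s.
|V_P| = √(V_Px² + V_Py²) = 6.4475 m/s.

6.45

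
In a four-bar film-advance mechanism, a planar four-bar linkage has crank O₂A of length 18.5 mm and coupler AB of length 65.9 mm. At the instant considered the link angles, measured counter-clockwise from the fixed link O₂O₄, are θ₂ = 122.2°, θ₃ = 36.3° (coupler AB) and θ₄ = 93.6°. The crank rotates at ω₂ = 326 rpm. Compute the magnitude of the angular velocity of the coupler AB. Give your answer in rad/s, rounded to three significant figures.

5.45

ω₂ = 34.14 rad/s (from 326 rpm).
Differentiating the loop-closure r₂e^{iθ₂}+r₃e^{iθ₃}=r₁+r₄e^{iθ₄} gives r₂ω₂e^{iθ₂}+r₃ω₃e^{iθ₃}=r₄ω₄e^{iθ₄}.
Eliminating the other unknown: ω₃ = r₂ω₂ sin(θ₄−θ₂) / [r₃ sin(θ₃−θ₄)].
Numerator sine = -0.47869; denominator sine = -0.84151.
Result = 0.0185·34.14·(-0.47869) / (0.0659·(-0.84151)) = +5.4517 rad/s; magnitude 5.4517 rad/s.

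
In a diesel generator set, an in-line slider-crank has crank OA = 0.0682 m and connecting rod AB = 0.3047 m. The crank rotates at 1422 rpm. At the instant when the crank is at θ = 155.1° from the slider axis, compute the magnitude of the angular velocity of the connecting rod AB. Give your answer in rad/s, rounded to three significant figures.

30.4

ω = 148.9 rad/s (converted from 1422 rpm).
The rod makes angle φ with the slider axis where L sinφ = r sinθ; differentiating, L cosφ·φ̇ = r ω cosθ.
L cosφ = √(L² − r² sin²θ) = 0.30334 m.
|ω_rod| = r ω |cosθ| / √(L² − r² sin²θ) = 0.0682·148.9·0.90704/0.30334 = 30.367 rad/s.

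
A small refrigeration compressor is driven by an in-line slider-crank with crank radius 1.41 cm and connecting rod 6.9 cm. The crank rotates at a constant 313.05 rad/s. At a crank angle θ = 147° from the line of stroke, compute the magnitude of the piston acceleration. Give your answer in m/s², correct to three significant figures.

1040

ω = 313.1 rad/s
x(θ) = r cosθ + √(L² − r² sin²θ); with ω constant, a = ω²·d²x/dθ².
d²x/dθ² = −r cosθ − r²(cos2θ)/√u − r⁴ sin²2θ/(4u^{3/2}),  u = L² − r² sin²θ = 0.00470203 m².
Substituting r = 0.0141 m, L = 0.069 m, θ = 147°: d²x/dθ² = +0.01062 m.
a = ω²·d²x/dθ² = (313.1)²·(+0.01062) = +1040.8 m/s²;  |a| = 1040.8 m/s².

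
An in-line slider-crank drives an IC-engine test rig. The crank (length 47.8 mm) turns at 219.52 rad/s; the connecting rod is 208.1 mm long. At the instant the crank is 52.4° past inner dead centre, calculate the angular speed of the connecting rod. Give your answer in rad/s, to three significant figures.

31.3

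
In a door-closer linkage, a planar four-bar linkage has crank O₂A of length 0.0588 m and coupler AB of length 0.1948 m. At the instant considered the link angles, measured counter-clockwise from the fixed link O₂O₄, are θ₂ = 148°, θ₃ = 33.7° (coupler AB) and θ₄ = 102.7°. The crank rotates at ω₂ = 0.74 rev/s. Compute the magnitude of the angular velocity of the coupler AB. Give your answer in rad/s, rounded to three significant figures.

ω₂ = 4.65 rad/s (from 0.74 rev/s).
Differentiating the loop-closure r₂e^{iθ₂}+r₃e^{iθ₃}=r₁+r₄e^{iθ₄} gives r₂ω₂e^{iθ₂}+r₃ω₃e^{iθ₃}=r₄ω₄e^{iθ₄}.
Eliminating the other unknown: ω₃ = r₂ω₂ sin(θ₄−θ₂) / [r₃ sin(θ₃−θ₄)].
Numerator sine = -0.71080; denominator sine = -0.93358.
Result = 0.0588·4.65·(-0.71080) / (0.1948·(-0.93358)) = +1.0686 rad/s; magnitude 1.0686 rad/s.

1.07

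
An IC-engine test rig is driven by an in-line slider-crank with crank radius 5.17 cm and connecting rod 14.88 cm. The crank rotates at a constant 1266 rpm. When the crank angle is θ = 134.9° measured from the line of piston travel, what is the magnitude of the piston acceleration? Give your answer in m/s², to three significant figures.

ω = 2π·1266/60 = 132.6 rad/s
x(θ) = r cosθ + √(L² − r² sin²θ); with ω constant, a = ω²·d²x/dθ².
d²x/dθ² = −r cosθ − r²(cos2θ)/√u − r⁴ sin²2θ/(4u^{3/2}),  u = L² − r² sin²θ = 0.0208003 m².
Substituting r = 0.0517 m, L = 0.1488 m, θ = 134.9°: d²x/dθ² = +0.035963 m.
a = ω²·d²x/dθ² = (132.6)²·(+0.035963) = +632.09 m/s²;  |a| = 632.09 m/s².

632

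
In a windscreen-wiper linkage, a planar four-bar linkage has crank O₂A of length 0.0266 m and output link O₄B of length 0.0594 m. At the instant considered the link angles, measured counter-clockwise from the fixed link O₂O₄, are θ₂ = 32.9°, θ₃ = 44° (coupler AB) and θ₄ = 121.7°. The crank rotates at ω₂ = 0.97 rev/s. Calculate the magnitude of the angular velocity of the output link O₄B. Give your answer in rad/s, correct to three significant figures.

0.538

ω₂ = 6.095 rad/s (from 0.97 rev/s).
Differentiating the loop-closure r₂e^{iθ₂}+r₃e^{iθ₃}=r₁+r₄e^{iθ₄} gives r₂ω₂e^{iθ₂}+r₃ω₃e^{iθ₃}=r₄ω₄e^{iθ₄}.
Eliminating the other unknown: ω₄ = r₂ω₂ sin(θ₂−θ₃) / [r₄ sin(θ₄−θ₃)].
Numerator sine = -0.19252; denominator sine = +0.97705.
Result = 0.0266·6.095·(-0.19252) / (0.0594·(+0.97705)) = -0.53779 rad/s; magnitude 0.53779 rad/s.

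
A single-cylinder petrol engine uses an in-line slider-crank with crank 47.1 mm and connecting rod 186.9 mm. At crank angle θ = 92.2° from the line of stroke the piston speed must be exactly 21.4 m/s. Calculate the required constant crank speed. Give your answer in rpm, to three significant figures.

4390

For an in-line slider-crank, |v_piston| = rω|sinθ|·[1 + r cosθ/√(L² − r² sin²θ)].
With r = 0.0471 m, L = 0.1869 m, θ = 92.2°: the bracketed kinematic factor |dx/dθ| = 0.046595 m.
ω = v/|dx/dθ| = 21.4/0.046595 = 459.28 rad/s.
N = 60ω/(2π) = 4385.8 rpm.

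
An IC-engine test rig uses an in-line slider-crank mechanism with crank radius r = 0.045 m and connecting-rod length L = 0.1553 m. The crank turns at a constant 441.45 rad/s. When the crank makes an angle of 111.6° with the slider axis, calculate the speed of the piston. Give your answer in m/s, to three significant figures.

ω = 441.4 rad/s
For an in-line slider-crank, x = r cosθ + √(L² − r² sin²θ), so v = −rω sinθ·[1 + r cosθ/√(L² − r² sin²θ)].
With r = 0.045 m, L = 0.1553 m, θ = 111.6°: √(L² − r² sin²θ) = 0.14956 m.
v = −0.045·441.4·0.92978·[1 + 0.045·-0.36812/0.14956] = -16.424 m/s.
|v| = 16.424 m/s.

16.4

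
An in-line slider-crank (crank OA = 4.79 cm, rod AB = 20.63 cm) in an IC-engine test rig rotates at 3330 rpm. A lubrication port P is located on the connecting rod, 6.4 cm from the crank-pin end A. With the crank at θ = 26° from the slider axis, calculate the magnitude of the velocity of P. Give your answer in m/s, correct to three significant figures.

13.0

ω = 348.7 rad/s.  Crank-pin speed |V_A| = rω = 16.704 m/s, perpendicular to OA.
Rod angle: sinφ = −(r/L) sinθ ⇒ φ = -5.842°; ω_rod = −rω cosθ/√(L²−r²sin²θ) = -73.153 rad/s.
V_P = V_A + ω_rod × AP, with AP = 0.064 m along the rod.
Components: V_Px = −rω sinθ − a·ω_rod·sinφ = -7.7989 m/s;  V_Py = rω cosθ + a·ω_rod·cosφ = +10.356 m/s.
|V_P| = √(V_Px² + V_Py²) = 12.964 m/s.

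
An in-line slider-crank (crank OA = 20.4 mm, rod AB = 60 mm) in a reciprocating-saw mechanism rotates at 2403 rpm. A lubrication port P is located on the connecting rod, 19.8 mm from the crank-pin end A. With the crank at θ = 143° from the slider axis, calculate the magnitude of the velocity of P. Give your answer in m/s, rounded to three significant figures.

ω = 251.6 rad/s.  Crank-pin speed |V_A| = rω = 5.1335 m/s, perpendicular to OA.
Rod angle: sinφ = −(r/L) sinθ ⇒ φ = -11.807°; ω_rod = −rω cosθ/√(L²−r²sin²θ) = +69.807 rad/s.
V_P = V_A + ω_rod × AP, with AP = 0.0198 m along the rod.
Components: V_Px = −rω sinθ − a·ω_rod·sinφ = -2.8066 m/s;  V_Py = rω cosθ + a·ω_rod·cosφ = -2.7469 m/s.
|V_P| = √(V_Px² + V_Py²) = 3.9271 m/s.

3.93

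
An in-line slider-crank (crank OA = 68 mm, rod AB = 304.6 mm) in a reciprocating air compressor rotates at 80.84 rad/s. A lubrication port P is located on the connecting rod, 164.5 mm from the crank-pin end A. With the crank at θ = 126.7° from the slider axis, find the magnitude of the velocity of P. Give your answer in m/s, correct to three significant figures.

4.36

ω = 80.84 rad/s.  Crank-pin speed |V_A| = rω = 5.4971 m/s, perpendicular to OA.
Rod angle: sinφ = −(r/L) sinθ ⇒ φ = -10.311°; ω_rod = −rω cosθ/√(L²−r²sin²θ) = +10.962 rad/s.
V_P = V_A + ω_rod × AP, with AP = 0.1645 m along the rod.
Components: V_Px = −rω sinθ − a·ω_rod·sinφ = -4.0847 m/s;  V_Py = rω cosθ + a·ω_rod·cosφ = -1.511 m/s.
|V_P| = √(V_Px² + V_Py²) = 4.3552 m/s.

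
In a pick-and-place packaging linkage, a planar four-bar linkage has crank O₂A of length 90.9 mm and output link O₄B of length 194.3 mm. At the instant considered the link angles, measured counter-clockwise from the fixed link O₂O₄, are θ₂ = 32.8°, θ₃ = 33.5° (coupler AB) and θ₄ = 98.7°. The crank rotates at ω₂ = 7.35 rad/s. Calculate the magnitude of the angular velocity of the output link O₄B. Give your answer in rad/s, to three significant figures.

ω₂ = 7.35 rad/s
Differentiating the loop-closure r₂e^{iθ₂}+r₃e^{iθ₃}=r₁+r₄e^{iθ₄} gives r₂ω₂e^{iθ₂}+r₃ω₃e^{iθ₃}=r₄ω₄e^{iθ₄}.
Eliminating the other unknown: ω₄ = r₂ω₂ sin(θ₂−θ₃) / [r₄ sin(θ₄−θ₃)].
Numerator sine = -0.01222; denominator sine = +0.90778.
Result = 0.0909·7.35·(-0.01222) / (0.1943·(+0.90778)) = -0.046277 rad/s; magnitude 0.046277 rad/s.

0.0463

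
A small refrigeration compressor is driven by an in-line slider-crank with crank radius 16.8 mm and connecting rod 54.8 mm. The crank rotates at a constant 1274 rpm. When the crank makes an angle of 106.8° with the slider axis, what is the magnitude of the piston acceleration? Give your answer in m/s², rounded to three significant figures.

166

ω = 2π·1274/60 = 133.4 rad/s
x(θ) = r cosθ + √(L² − r² sin²θ); with ω constant, a = ω²·d²x/dθ².
d²x/dθ² = −r cosθ − r²(cos2θ)/√u − r⁴ sin²2θ/(4u^{3/2}),  u = L² − r² sin²θ = 0.00274438 m².
Substituting r = 0.0168 m, L = 0.0548 m, θ = 106.8°: d²x/dθ² = +0.0093008 m.
a = ω²·d²x/dθ² = (133.4)²·(+0.0093008) = +165.54 m/s²;  |a| = 165.54 m/s².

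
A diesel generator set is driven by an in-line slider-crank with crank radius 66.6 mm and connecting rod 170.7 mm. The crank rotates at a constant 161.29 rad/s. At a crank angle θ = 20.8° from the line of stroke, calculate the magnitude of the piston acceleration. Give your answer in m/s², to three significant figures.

2140

ω = 161.3 rad/s
x(θ) = r cosθ + √(L² − r² sin²θ); with ω constant, a = ω²·d²x/dθ².
d²x/dθ² = −r cosθ − r²(cos2θ)/√u − r⁴ sin²2θ/(4u^{3/2}),  u = L² − r² sin²θ = 0.0285792 m².
Substituting r = 0.0666 m, L = 0.1707 m, θ = 20.8°: d²x/dθ² = -0.082329 m.
a = ω²·d²x/dθ² = (161.3)²·(-0.082329) = -2141.7 m/s²;  |a| = 2141.7 m/s².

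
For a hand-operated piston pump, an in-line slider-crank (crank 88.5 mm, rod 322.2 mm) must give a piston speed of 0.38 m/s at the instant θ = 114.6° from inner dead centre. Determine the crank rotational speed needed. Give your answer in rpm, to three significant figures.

For an in-line slider-crank, |v_piston| = rω|sinθ|·[1 + r cosθ/√(L² − r² sin²θ)].
With r = 0.0885 m, L = 0.3222 m, θ = 114.6°: the bracketed kinematic factor |dx/dθ| = 0.070966 m.
ω = v/|dx/dθ| = 0.38/0.070966 = 5.3547 rad/s.
N = 60ω/(2π) = 51.134 rpm.

51.1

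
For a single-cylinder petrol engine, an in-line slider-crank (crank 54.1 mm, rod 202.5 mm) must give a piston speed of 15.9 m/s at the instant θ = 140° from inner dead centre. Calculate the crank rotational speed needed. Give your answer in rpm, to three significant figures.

5510

For an in-line slider-crank, |v_piston| = rω|sinθ|·[1 + r cosθ/√(L² − r² sin²θ)].
With r = 0.0541 m, L = 0.2025 m, θ = 140°: the bracketed kinematic factor |dx/dθ| = 0.027551 m.
ω = v/|dx/dθ| = 15.9/0.027551 = 577.12 rad/s.
N = 60ω/(2π) = 5511.1 rpm.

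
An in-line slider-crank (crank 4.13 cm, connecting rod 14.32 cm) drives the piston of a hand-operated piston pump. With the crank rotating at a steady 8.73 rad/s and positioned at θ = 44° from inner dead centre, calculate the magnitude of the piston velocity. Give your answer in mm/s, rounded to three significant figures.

ω = 8.73 rad/s
For an in-line slider-crank, x = r cosθ + √(L² − r² sin²θ), so v = −rω sinθ·[1 + r cosθ/√(L² − r² sin²θ)].
With r = 0.0413 m, L = 0.1432 m, θ = 44°: √(L² − r² sin²θ) = 0.1403 m.
v = −0.0413·8.73·0.69466·[1 + 0.0413·0.71934/0.1403] = -0.30349 m/s.
|v| = 0.30349 m/s = 303.49 mm/s.

303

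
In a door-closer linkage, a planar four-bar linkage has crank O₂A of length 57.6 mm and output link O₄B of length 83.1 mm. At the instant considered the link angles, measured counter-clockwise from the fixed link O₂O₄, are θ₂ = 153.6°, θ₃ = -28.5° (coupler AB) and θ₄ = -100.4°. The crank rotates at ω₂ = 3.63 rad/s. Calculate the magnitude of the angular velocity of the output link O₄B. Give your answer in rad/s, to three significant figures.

ω₂ = 3.63 rad/s
Differentiating the loop-closure r₂e^{iθ₂}+r₃e^{iθ₃}=r₁+r₄e^{iθ₄} gives r₂ω₂e^{iθ₂}+r₃ω₃e^{iθ₃}=r₄ω₄e^{iθ₄}.
Eliminating the other unknown: ω₄ = r₂ω₂ sin(θ₂−θ₃) / [r₄ sin(θ₄−θ₃)].
Numerator sine = -0.03664; denominator sine = -0.95052.
Result = 0.0576·3.63·(-0.03664) / (0.0831·(-0.95052)) = +0.096999 rad/s; magnitude 0.096999 rad/s.

0.0970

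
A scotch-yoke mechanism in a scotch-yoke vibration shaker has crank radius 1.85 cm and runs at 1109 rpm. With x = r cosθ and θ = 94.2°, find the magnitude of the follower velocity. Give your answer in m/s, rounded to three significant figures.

ω = 116.1 rad/s (from 1109 rpm).
x = r cosθ ⇒ ẋ = −rω sinθ.
|v| = rω|sinθ| = 0.0185·116.1·|sin 94.2°| = 2.1427 m/s.

2.14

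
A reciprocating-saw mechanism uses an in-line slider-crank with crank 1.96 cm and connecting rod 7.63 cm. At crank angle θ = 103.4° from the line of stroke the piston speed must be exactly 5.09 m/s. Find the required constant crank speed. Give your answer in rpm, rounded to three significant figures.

For an in-line slider-crank, |v_piston| = rω|sinθ|·[1 + r cosθ/√(L² − r² sin²θ)].
With r = 0.0196 m, L = 0.0763 m, θ = 103.4°: the bracketed kinematic factor |dx/dθ| = 0.017894 m.
ω = v/|dx/dθ| = 5.09/0.017894 = 284.45 rad/s.
N = 60ω/(2π) = 2716.3 rpm.

2720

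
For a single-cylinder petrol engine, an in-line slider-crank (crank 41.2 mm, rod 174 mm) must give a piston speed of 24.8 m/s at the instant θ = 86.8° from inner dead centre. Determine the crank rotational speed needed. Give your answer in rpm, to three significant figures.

5680

For an in-line slider-crank, |v_piston| = rω|sinθ|·[1 + r cosθ/√(L² − r² sin²θ)].
With r = 0.0412 m, L = 0.174 m, θ = 86.8°: the bracketed kinematic factor |dx/dθ| = 0.041695 m.
ω = v/|dx/dθ| = 24.8/0.041695 = 594.79 rad/s.
N = 60ω/(2π) = 5679.8 rpm.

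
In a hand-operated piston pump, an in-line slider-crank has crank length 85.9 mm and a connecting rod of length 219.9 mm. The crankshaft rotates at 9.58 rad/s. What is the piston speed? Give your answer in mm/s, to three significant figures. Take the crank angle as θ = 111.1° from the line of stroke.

ω = 9.58 rad/s
For an in-line slider-crank, x = r cosθ + √(L² − r² sin²θ), so v = −rω sinθ·[1 + r cosθ/√(L² − r² sin²θ)].
With r = 0.0859 m, L = 0.2199 m, θ = 111.1°: √(L² − r² sin²θ) = 0.20478 m.
v = −0.0859·9.58·0.93295·[1 + 0.0859·-0.36000/0.20478] = -0.65181 m/s.
|v| = 0.65181 m/s = 651.81 mm/s.

652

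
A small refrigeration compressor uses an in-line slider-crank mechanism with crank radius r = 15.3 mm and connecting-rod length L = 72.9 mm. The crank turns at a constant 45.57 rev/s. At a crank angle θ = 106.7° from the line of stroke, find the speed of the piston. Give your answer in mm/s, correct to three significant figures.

ω = 2π·45.6 = 286.3 rad/s
For an in-line slider-crank, x = r cosθ + √(L² − r² sin²θ), so v = −rω sinθ·[1 + r cosθ/√(L² − r² sin²θ)].
With r = 0.0153 m, L = 0.0729 m, θ = 106.7°: √(L² − r² sin²θ) = 0.071412 m.
v = −0.0153·286.3·0.95782·[1 + 0.0153·-0.28736/0.071412] = -3.9377 m/s.
|v| = 3.9377 m/s = 3937.7 mm/s.

3940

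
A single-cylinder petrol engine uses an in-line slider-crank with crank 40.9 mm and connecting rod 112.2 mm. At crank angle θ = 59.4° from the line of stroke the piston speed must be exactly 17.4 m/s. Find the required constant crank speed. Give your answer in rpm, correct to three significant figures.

3950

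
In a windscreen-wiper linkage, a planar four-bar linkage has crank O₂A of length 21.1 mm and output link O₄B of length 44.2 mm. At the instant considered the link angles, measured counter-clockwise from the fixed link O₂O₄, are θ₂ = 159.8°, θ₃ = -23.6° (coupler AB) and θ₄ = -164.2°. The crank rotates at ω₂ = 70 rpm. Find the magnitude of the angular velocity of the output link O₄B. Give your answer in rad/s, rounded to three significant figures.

0.327

ω₂ = 7.33 rad/s (from 70 rpm).
Differentiating the loop-closure r₂e^{iθ₂}+r₃e^{iθ₃}=r₁+r₄e^{iθ₄} gives r₂ω₂e^{iθ₂}+r₃ω₃e^{iθ₃}=r₄ω₄e^{iθ₄}.
Eliminating the other unknown: ω₄ = r₂ω₂ sin(θ₂−θ₃) / [r₄ sin(θ₄−θ₃)].
Numerator sine = -0.05931; denominator sine = -0.63473.
Result = 0.0211·7.33·(-0.05931) / (0.0442·(-0.63473)) = +0.32696 rad/s; magnitude 0.32696 rad/s.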